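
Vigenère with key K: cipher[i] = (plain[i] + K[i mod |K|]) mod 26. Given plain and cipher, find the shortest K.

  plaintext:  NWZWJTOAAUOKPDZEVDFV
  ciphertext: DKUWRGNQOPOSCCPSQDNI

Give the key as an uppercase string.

QOVAINZ

  i= 0: D-N = 16 → Q
  i= 1: K-W = 14 → O
  i= 2: U-Z = 21 → V
  i= 3: W-W =  0 → A
  i= 4: R-J =  8 → I
  i= 5: G-T = 13 → N
  i= 6: N-O = 25 → Z
  i= 7: Q-A = 16 → Q
  i= 8: O-A = 14 → O
  i= 9: P-U = 21 → V
  i=10: O-O =  0 → A
  i=11: S-K =  8 → I
  i=12: C-P = 13 → N
  i=13: C-D = 25 → Z
  i=14: P-Z = 16 → Q
  i=15: S-E = 14 → O
  i=16: Q-V = 21 → V
  i=17: D-D =  0 → A
  i=18: N-F =  8 → I
  i=19: I-V = 13 → N
  shifts repeat with period 7: QOVAINZ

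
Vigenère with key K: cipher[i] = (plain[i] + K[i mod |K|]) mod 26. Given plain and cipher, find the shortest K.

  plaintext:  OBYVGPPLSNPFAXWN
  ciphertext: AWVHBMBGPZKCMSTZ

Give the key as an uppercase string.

MVX

  i= 0: A-O = 12 → M
  i= 1: W-B = 21 → V
  i= 2: V-Y = 23 → X
  i= 3: H-V = 12 → M
  i= 4: B-G = 21 → V
  i= 5: M-P = 23 → X
  i= 6: B-P = 12 → M
  i= 7: G-L = 21 → V
  i= 8: P-S = 23 → X
  i= 9: Z-N = 12 → M
  i=10: K-P = 21 → V
  i=11: C-F = 23 → X
  i=12: M-A = 12 → M
  i=13: S-X = 21 → V
  i=14: T-W = 23 → X
  i=15: Z-N = 12 → M
  shifts repeat with period 3: MVX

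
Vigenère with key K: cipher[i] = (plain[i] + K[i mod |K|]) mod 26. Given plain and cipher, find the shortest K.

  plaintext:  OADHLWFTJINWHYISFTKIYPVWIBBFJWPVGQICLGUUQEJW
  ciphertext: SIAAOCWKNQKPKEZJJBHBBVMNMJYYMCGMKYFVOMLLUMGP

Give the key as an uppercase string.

  i= 0: S-O =  4 → E
  i= 1: I-A =  8 → I
  i= 2: A-D = 23 → X
  i= 3: A-H = 19 → T
  i= 4: O-L =  3 → D
  i= 5: C-W =  6 → G
  i= 6: W-F = 17 → R
  i= 7: K-T = 17 → R
  i= 8: N-J =  4 → E
  i= 9: Q-I =  8 → I
  i=10: K-N = 23 → X
  i=11: P-W = 19 → T
  i=12: K-H =  3 → D
  i=13: E-Y =  6 → G
  i=14: Z-I = 17 → R
  i=15: J-S = 17 → R
  i=16: J-F =  4 → E
  i=17: B-T =  8 → I
  i=18: H-K = 23 → X
  i=19: B-I = 19 → T
  i=20: B-Y =  3 → D
  i=21: V-P =  6 → G
  i=22: M-V = 17 → R
  i=23: N-W = 17 → R
  i=24: M-I =  4 → E
  i=25: J-B =  8 → I
  i=26: Y-B = 23 → X
  i=27: Y-F = 19 → T
  i=28: M-J =  3 → D
  i=29: C-W =  6 → G
  i=30: G-P = 17 → R
  i=31: M-V = 17 → R
  i=32: K-G =  4 → E
  i=33: Y-Q =  8 → I
  i=34: F-I = 23 → X
  i=35: V-C = 19 → T
  i=36: O-L =  3 → D
  i=37: M-G =  6 → G
  i=38: L-U = 17 → R
  i=39: L-U = 17 → R
  i=40: U-Q =  4 → E
  i=41: M-E =  8 → I
  i=42: G-J = 23 → X
  i=43: P-W = 19 → T
  shifts repeat with period 8: EIXTDGRR

EIXTDGRR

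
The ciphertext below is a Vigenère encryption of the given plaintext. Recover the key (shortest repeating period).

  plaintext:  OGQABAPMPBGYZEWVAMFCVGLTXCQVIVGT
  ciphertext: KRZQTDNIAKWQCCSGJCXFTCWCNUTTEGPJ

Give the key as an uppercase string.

WLJQSDY

  i= 0: K-O = 22 → W
  i= 1: R-G = 11 → L
  i= 2: Z-Q =  9 → J
  i= 3: Q-A = 16 → Q
  i= 4: T-B = 18 → S
  i= 5: D-A =  3 → D
  i= 6: N-P = 24 → Y
  i= 7: I-M = 22 → W
  i= 8: A-P = 11 → L
  i= 9: K-B =  9 → J
  i=10: W-G = 16 → Q
  i=11: Q-Y = 18 → S
  i=12: C-Z =  3 → D
  i=13: C-E = 24 → Y
  i=14: S-W = 22 → W
  i=15: G-V = 11 → L
  i=16: J-A =  9 → J
  i=17: C-M = 16 → Q
  i=18: X-F = 18 → S
  i=19: F-C =  3 → D
  i=20: T-V = 24 → Y
  i=21: C-G = 22 → W
  i=22: W-L = 11 → L
  i=23: C-T =  9 → J
  i=24: N-X = 16 → Q
  i=25: U-C = 18 → S
  i=26: T-Q =  3 → D
  i=27: T-V = 24 → Y
  i=28: E-I = 22 → W
  i=29: G-V = 11 → L
  i=30: P-G =  9 → J
  i=31: J-T = 16 → Q
  shifts repeat with period 7: WLJQSDY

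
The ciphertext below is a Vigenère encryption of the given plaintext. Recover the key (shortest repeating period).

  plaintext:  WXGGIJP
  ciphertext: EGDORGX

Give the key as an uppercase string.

  i= 0: E-W =  8 → I
  i= 1: G-X =  9 → J
  i= 2: D-G = 23 → X
  i= 3: O-G =  8 → I
  i= 4: R-I =  9 → J
  i= 5: G-J = 23 → X
  i= 6: X-P =  8 → I
  shifts repeat with period 3: IJX

IJX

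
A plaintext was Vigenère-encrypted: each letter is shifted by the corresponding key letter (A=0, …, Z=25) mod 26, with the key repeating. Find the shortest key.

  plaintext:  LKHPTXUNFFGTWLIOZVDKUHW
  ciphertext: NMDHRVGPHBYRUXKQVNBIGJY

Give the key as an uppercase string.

  i= 0: N-L =  2 → C
  i= 1: M-K =  2 → C
  i= 2: D-H = 22 → W
  i= 3: H-P = 18 → S
  i= 4: R-T = 24 → Y
  i= 5: V-X = 24 → Y
  i= 6: G-U = 12 → M
  i= 7: P-N =  2 → C
  i= 8: H-F =  2 → C
  i= 9: B-F = 22 → W
  i=10: Y-G = 18 → S
  i=11: R-T = 24 → Y
  i=12: U-W = 24 → Y
  i=13: X-L = 12 → M
  i=14: K-I =  2 → C
  i=15: Q-O =  2 → C
  i=16: V-Z = 22 → W
  i=17: N-V = 18 → S
  i=18: B-D = 24 → Y
  i=19: I-K = 24 → Y
  i=20: G-U = 12 → M
  i=21: J-H =  2 → C
  i=22: Y-W =  2 → C
  shifts repeat with period 7: CCWSYYM

CCWSYYM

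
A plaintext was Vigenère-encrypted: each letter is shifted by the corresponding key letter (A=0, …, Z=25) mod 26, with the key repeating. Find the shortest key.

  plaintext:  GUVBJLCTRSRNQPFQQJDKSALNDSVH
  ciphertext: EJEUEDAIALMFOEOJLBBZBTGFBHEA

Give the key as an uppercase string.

  i= 0: E-G = 24 → Y
  i= 1: J-U = 15 → P
  i= 2: E-V =  9 → J
  i= 3: U-B = 19 → T
  i= 4: E-J = 21 → V
  i= 5: D-L = 18 → S
  i= 6: A-C = 24 → Y
  i= 7: I-T = 15 → P
  i= 8: A-R =  9 → J
  i= 9: L-S = 19 → T
  i=10: M-R = 21 → V
  i=11: F-N = 18 → S
  i=12: O-Q = 24 → Y
  i=13: E-P = 15 → P
  i=14: O-F =  9 → J
  i=15: J-Q = 19 → T
  i=16: L-Q = 21 → V
  i=17: B-J = 18 → S
  i=18: B-D = 24 → Y
  i=19: Z-K = 15 → P
  i=20: B-S =  9 → J
  i=21: T-A = 19 → T
  i=22: G-L = 21 → V
  i=23: F-N = 18 → S
  i=24: B-D = 24 → Y
  i=25: H-S = 15 → P
  i=26: E-V =  9 → J
  i=27: A-H = 19 → T
  shifts repeat with period 6: YPJTVS

YPJTVS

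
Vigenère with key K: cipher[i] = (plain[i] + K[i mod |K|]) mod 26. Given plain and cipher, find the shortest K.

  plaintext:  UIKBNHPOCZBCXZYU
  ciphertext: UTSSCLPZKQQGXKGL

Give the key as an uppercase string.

ALIRPE

  i= 0: U-U =  0 → A
  i= 1: T-I = 11 → L
  i= 2: S-K =  8 → I
  i= 3: S-B = 17 → R
  i= 4: C-N = 15 → P
  i= 5: L-H =  4 → E
  i= 6: P-P =  0 → A
  i= 7: Z-O = 11 → L
  i= 8: K-C =  8 → I
  i= 9: Q-Z = 17 → R
  i=10: Q-B = 15 → P
  i=11: G-C =  4 → E
  i=12: X-X =  0 → A
  i=13: K-Z = 11 → L
  i=14: G-Y =  8 → I
  i=15: L-U = 17 → R
  shifts repeat with period 6: ALIRPE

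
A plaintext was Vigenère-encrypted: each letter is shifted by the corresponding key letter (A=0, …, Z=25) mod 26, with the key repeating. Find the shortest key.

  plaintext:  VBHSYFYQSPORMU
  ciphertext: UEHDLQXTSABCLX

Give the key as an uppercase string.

ZDALNL

  i= 0: U-V = 25 → Z
  i= 1: E-B =  3 → D
  i= 2: H-H =  0 → A
  i= 3: D-S = 11 → L
  i= 4: L-Y = 13 → N
  i= 5: Q-F = 11 → L
  i= 6: X-Y = 25 → Z
  i= 7: T-Q =  3 → D
  i= 8: S-S =  0 → A
  i= 9: A-P = 11 → L
  i=10: B-O = 13 → N
  i=11: C-R = 11 → L
  i=12: L-M = 25 → Z
  i=13: X-U =  3 → D
  shifts repeat with period 6: ZDALNL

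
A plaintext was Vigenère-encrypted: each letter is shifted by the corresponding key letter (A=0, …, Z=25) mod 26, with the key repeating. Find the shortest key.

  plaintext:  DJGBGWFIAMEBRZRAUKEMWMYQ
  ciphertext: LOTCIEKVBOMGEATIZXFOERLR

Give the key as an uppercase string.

IFNBC

  i= 0: L-D =  8 → I
  i= 1: O-J =  5 → F
  i= 2: T-G = 13 → N
  i= 3: C-B =  1 → B
  i= 4: I-G =  2 → C
  i= 5: E-W =  8 → I
  i= 6: K-F =  5 → F
  i= 7: V-I = 13 → N
  i= 8: B-A =  1 → B
  i= 9: O-M =  2 → C
  i=10: M-E =  8 → I
  i=11: G-B =  5 → F
  i=12: E-R = 13 → N
  i=13: A-Z =  1 → B
  i=14: T-R =  2 → C
  i=15: I-A =  8 → I
  i=16: Z-U =  5 → F
  i=17: X-K = 13 → N
  i=18: F-E =  1 → B
  i=19: O-M =  2 → C
  i=20: E-W =  8 → I
  i=21: R-M =  5 → F
  i=22: L-Y = 13 → N
  i=23: R-Q =  1 → B
  shifts repeat with period 5: IFNBC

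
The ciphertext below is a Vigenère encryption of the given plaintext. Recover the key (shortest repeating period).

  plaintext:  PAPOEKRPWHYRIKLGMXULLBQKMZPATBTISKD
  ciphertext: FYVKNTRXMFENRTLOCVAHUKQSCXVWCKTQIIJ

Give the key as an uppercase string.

QYGWJJAI

  i= 0: F-P = 16 → Q
  i= 1: Y-A = 24 → Y
  i= 2: V-P =  6 → G
  i= 3: K-O = 22 → W
  i= 4: N-E =  9 → J
  i= 5: T-K =  9 → J
  i= 6: R-R =  0 → A
  i= 7: X-P =  8 → I
  i= 8: M-W = 16 → Q
  i= 9: F-H = 24 → Y
  i=10: E-Y =  6 → G
  i=11: N-R = 22 → W
  i=12: R-I =  9 → J
  i=13: T-K =  9 → J
  i=14: L-L =  0 → A
  i=15: O-G =  8 → I
  i=16: C-M = 16 → Q
  i=17: V-X = 24 → Y
  i=18: A-U =  6 → G
  i=19: H-L = 22 → W
  i=20: U-L =  9 → J
  i=21: K-B =  9 → J
  i=22: Q-Q =  0 → A
  i=23: S-K =  8 → I
  i=24: C-M = 16 → Q
  i=25: X-Z = 24 → Y
  i=26: V-P =  6 → G
  i=27: W-A = 22 → W
  i=28: C-T =  9 → J
  i=29: K-B =  9 → J
  i=30: T-T =  0 → A
  i=31: Q-I =  8 → I
  i=32: I-S = 16 → Q
  i=33: I-K = 24 → Y
  i=34: J-D =  6 → G
  shifts repeat with period 8: QYGWJJAI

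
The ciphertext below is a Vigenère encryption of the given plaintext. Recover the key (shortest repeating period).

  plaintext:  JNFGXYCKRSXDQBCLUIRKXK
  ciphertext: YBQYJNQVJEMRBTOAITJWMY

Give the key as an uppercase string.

POLSM

  i= 0: Y-J = 15 → P
  i= 1: B-N = 14 → O
  i= 2: Q-F = 11 → L
  i= 3: Y-G = 18 → S
  i= 4: J-X = 12 → M
  i= 5: N-Y = 15 → P
  i= 6: Q-C = 14 → O
  i= 7: V-K = 11 → L
  i= 8: J-R = 18 → S
  i= 9: E-S = 12 → M
  i=10: M-X = 15 → P
  i=11: R-D = 14 → O
  i=12: B-Q = 11 → L
  i=13: T-B = 18 → S
  i=14: O-C = 12 → M
  i=15: A-L = 15 → P
  i=16: I-U = 14 → O
  i=17: T-I = 11 → L
  i=18: J-R = 18 → S
  i=19: W-K = 12 → M
  i=20: M-X = 15 → P
  i=21: Y-K = 14 → O
  shifts repeat with period 5: POLSM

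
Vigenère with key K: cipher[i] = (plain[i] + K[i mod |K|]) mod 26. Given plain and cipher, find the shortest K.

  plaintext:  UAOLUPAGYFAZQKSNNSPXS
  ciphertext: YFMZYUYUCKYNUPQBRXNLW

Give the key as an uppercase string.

  i= 0: Y-U =  4 → E
  i= 1: F-A =  5 → F
  i= 2: M-O = 24 → Y
  i= 3: Z-L = 14 → O
  i= 4: Y-U =  4 → E
  i= 5: U-P =  5 → F
  i= 6: Y-A = 24 → Y
  i= 7: U-G = 14 → O
  i= 8: C-Y =  4 → E
  i= 9: K-F =  5 → F
  i=10: Y-A = 24 → Y
  i=11: N-Z = 14 → O
  i=12: U-Q =  4 → E
  i=13: P-K =  5 → F
  i=14: Q-S = 24 → Y
  i=15: B-N = 14 → O
  i=16: R-N =  4 → E
  i=17: X-S =  5 → F
  i=18: N-P = 24 → Y
  i=19: L-X = 14 → O
  i=20: W-S =  4 → E
  shifts repeat with period 4: EFYO

EFYO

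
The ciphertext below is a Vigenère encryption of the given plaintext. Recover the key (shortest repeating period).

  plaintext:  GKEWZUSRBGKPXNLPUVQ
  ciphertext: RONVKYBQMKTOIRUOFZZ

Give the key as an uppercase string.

LEJZ

  i= 0: R-G = 11 → L
  i= 1: O-K =  4 → E
  i= 2: N-E =  9 → J
  i= 3: V-W = 25 → Z
  i= 4: K-Z = 11 → L
  i= 5: Y-U =  4 → E
  i= 6: B-S =  9 → J
  i= 7: Q-R = 25 → Z
  i= 8: M-B = 11 → L
  i= 9: K-G =  4 → E
  i=10: T-K =  9 → J
  i=11: O-P = 25 → Z
  i=12: I-X = 11 → L
  i=13: R-N =  4 → E
  i=14: U-L =  9 → J
  i=15: O-P = 25 → Z
  i=16: F-U = 11 → L
  i=17: Z-V =  4 → E
  i=18: Z-Q =  9 → J
  shifts repeat with period 4: LEJZ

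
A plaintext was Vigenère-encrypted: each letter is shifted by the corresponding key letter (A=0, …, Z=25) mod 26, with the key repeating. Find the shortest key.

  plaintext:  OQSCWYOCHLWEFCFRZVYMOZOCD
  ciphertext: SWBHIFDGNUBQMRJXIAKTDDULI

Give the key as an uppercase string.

  i= 0: S-O =  4 → E
  i= 1: W-Q =  6 → G
  i= 2: B-S =  9 → J
  i= 3: H-C =  5 → F
  i= 4: I-W = 12 → M
  i= 5: F-Y =  7 → H
  i= 6: D-O = 15 → P
  i= 7: G-C =  4 → E
  i= 8: N-H =  6 → G
  i= 9: U-L =  9 → J
  i=10: B-W =  5 → F
  i=11: Q-E = 12 → M
  i=12: M-F =  7 → H
  i=13: R-C = 15 → P
  i=14: J-F =  4 → E
  i=15: X-R =  6 → G
  i=16: I-Z =  9 → J
  i=17: A-V =  5 → F
  i=18: K-Y = 12 → M
  i=19: T-M =  7 → H
  i=20: D-O = 15 → P
  i=21: D-Z =  4 → E
  i=22: U-O =  6 → G
  i=23: L-C =  9 → J
  i=24: I-D =  5 → F
  shifts repeat with period 7: EGJFMHP

EGJFMHP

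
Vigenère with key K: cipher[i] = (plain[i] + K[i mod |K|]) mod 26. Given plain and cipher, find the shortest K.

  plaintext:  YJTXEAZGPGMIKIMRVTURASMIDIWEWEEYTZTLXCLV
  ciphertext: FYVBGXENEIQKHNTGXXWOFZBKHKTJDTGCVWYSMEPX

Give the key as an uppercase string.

  i= 0: F-Y =  7 → H
  i= 1: Y-J = 15 → P
  i= 2: V-T =  2 → C
  i= 3: B-X =  4 → E
  i= 4: G-E =  2 → C
  i= 5: X-A = 23 → X
  i= 6: E-Z =  5 → F
  i= 7: N-G =  7 → H
  i= 8: E-P = 15 → P
  i= 9: I-G =  2 → C
  i=10: Q-M =  4 → E
  i=11: K-I =  2 → C
  i=12: H-K = 23 → X
  i=13: N-I =  5 → F
  i=14: T-M =  7 → H
  i=15: G-R = 15 → P
  i=16: X-V =  2 → C
  i=17: X-T =  4 → E
  i=18: W-U =  2 → C
  i=19: O-R = 23 → X
  i=20: F-A =  5 → F
  i=21: Z-S =  7 → H
  i=22: B-M = 15 → P
  i=23: K-I =  2 → C
  i=24: H-D =  4 → E
  i=25: K-I =  2 → C
  i=26: T-W = 23 → X
  i=27: J-E =  5 → F
  i=28: D-W =  7 → H
  i=29: T-E = 15 → P
  i=30: G-E =  2 → C
  i=31: C-Y =  4 → E
  i=32: V-T =  2 → C
  i=33: W-Z = 23 → X
  i=34: Y-T =  5 → F
  i=35: S-L =  7 → H
  i=36: M-X = 15 → P
  i=37: E-C =  2 → C
  i=38: P-L =  4 → E
  i=39: X-V =  2 → C
  shifts repeat with period 7: HPCECXF

HPCECXF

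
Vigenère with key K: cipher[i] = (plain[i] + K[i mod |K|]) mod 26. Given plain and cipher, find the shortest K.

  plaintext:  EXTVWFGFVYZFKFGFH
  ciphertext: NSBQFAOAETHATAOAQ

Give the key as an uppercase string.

JVIV

  i= 0: N-E =  9 → J
  i= 1: S-X = 21 → V
  i= 2: B-T =  8 → I
  i= 3: Q-V = 21 → V
  i= 4: F-W =  9 → J
  i= 5: A-F = 21 → V
  i= 6: O-G =  8 → I
  i= 7: A-F = 21 → V
  i= 8: E-V =  9 → J
  i= 9: T-Y = 21 → V
  i=10: H-Z =  8 → I
  i=11: A-F = 21 → V
  i=12: T-K =  9 → J
  i=13: A-F = 21 → V
  i=14: O-G =  8 → I
  i=15: A-F = 21 → V
  i=16: Q-H =  9 → J
  shifts repeat with period 4: JVIV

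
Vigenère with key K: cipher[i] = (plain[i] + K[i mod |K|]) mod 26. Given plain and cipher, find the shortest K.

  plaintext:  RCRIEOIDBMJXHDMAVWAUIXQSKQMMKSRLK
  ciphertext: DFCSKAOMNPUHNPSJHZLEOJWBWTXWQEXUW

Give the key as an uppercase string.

  i= 0: D-R = 12 → M
  i= 1: F-C =  3 → D
  i= 2: C-R = 11 → L
  i= 3: S-I = 10 → K
  i= 4: K-E =  6 → G
  i= 5: A-O = 12 → M
  i= 6: O-I =  6 → G
  i= 7: M-D =  9 → J
  i= 8: N-B = 12 → M
  i= 9: P-M =  3 → D
  i=10: U-J = 11 → L
  i=11: H-X = 10 → K
  i=12: N-H =  6 → G
  i=13: P-D = 12 → M
  i=14: S-M =  6 → G
  i=15: J-A =  9 → J
  i=16: H-V = 12 → M
  i=17: Z-W =  3 → D
  i=18: L-A = 11 → L
  i=19: E-U = 10 → K
  i=20: O-I =  6 → G
  i=21: J-X = 12 → M
  i=22: W-Q =  6 → G
  i=23: B-S =  9 → J
  i=24: W-K = 12 → M
  i=25: T-Q =  3 → D
  i=26: X-M = 11 → L
  i=27: W-M = 10 → K
  i=28: Q-K =  6 → G
  i=29: E-S = 12 → M
  i=30: X-R =  6 → G
  i=31: U-L =  9 → J
  i=32: W-K = 12 → M
  shifts repeat with period 8: MDLKGMGJ

MDLKGMGJ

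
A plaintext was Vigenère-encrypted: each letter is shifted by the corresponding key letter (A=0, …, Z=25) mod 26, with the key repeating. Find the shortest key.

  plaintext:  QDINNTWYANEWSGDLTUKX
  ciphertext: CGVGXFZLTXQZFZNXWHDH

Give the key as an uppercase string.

  i= 0: C-Q = 12 → M
  i= 1: G-D =  3 → D
  i= 2: V-I = 13 → N
  i= 3: G-N = 19 → T
  i= 4: X-N = 10 → K
  i= 5: F-T = 12 → M
  i= 6: Z-W =  3 → D
  i= 7: L-Y = 13 → N
  i= 8: T-A = 19 → T
  i= 9: X-N = 10 → K
  i=10: Q-E = 12 → M
  i=11: Z-W =  3 → D
  i=12: F-S = 13 → N
  i=13: Z-G = 19 → T
  i=14: N-D = 10 → K
  i=15: X-L = 12 → M
  i=16: W-T =  3 → D
  i=17: H-U = 13 → N
  i=18: D-K = 19 → T
  i=19: H-X = 10 → K
  shifts repeat with period 5: MDNTK

MDNTK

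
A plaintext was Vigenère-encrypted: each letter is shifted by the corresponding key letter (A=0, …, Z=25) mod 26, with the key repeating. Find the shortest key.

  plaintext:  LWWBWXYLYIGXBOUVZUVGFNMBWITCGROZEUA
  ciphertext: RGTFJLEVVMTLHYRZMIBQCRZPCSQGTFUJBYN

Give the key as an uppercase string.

  i= 0: R-L =  6 → G
  i= 1: G-W = 10 → K
  i= 2: T-W = 23 → X
  i= 3: F-B =  4 → E
  i= 4: J-W = 13 → N
  i= 5: L-X = 14 → O
  i= 6: E-Y =  6 → G
  i= 7: V-L = 10 → K
  i= 8: V-Y = 23 → X
  i= 9: M-I =  4 → E
  i=10: T-G = 13 → N
  i=11: L-X = 14 → O
  i=12: H-B =  6 → G
  i=13: Y-O = 10 → K
  i=14: R-U = 23 → X
  i=15: Z-V =  4 → E
  i=16: M-Z = 13 → N
  i=17: I-U = 14 → O
  i=18: B-V =  6 → G
  i=19: Q-G = 10 → K
  i=20: C-F = 23 → X
  i=21: R-N =  4 → E
  i=22: Z-M = 13 → N
  i=23: P-B = 14 → O
  i=24: C-W =  6 → G
  i=25: S-I = 10 → K
  i=26: Q-T = 23 → X
  i=27: G-C =  4 → E
  i=28: T-G = 13 → N
  i=29: F-R = 14 → O
  i=30: U-O =  6 → G
  i=31: J-Z = 10 → K
  i=32: B-E = 23 → X
  i=33: Y-U =  4 → E
  i=34: N-A = 13 → N
  shifts repeat with period 6: GKXENO

GKXENO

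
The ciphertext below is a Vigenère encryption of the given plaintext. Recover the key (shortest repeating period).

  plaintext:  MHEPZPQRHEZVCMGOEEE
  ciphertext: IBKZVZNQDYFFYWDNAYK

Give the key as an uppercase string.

  i= 0: I-M = 22 → W
  i= 1: B-H = 20 → U
  i= 2: K-E =  6 → G
  i= 3: Z-P = 10 → K
  i= 4: V-Z = 22 → W
  i= 5: Z-P = 10 → K
  i= 6: N-Q = 23 → X
  i= 7: Q-R = 25 → Z
  i= 8: D-H = 22 → W
  i= 9: Y-E = 20 → U
  i=10: F-Z =  6 → G
  i=11: F-V = 10 → K
  i=12: Y-C = 22 → W
  i=13: W-M = 10 → K
  i=14: D-G = 23 → X
  i=15: N-O = 25 → Z
  i=16: A-E = 22 → W
  i=17: Y-E = 20 → U
  i=18: K-E =  6 → G
  shifts repeat with period 8: WUGKWKXZ

WUGKWKXZ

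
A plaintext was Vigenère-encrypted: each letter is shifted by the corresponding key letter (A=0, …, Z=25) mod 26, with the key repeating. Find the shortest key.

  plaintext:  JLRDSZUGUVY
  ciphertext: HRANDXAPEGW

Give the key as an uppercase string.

YGJKL

  i= 0: H-J = 24 → Y
  i= 1: R-L =  6 → G
  i= 2: A-R =  9 → J
  i= 3: N-D = 10 → K
  i= 4: D-S = 11 → L
  i= 5: X-Z = 24 → Y
  i= 6: A-U =  6 → G
  i= 7: P-G =  9 → J
  i= 8: E-U = 10 → K
  i= 9: G-V = 11 → L
  i=10: W-Y = 24 → Y
  shifts repeat with period 5: YGJKL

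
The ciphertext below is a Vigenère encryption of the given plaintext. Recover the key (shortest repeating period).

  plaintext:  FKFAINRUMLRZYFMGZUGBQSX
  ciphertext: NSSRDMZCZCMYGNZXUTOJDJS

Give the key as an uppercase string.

IINRVZ

  i= 0: N-F =  8 → I
  i= 1: S-K =  8 → I
  i= 2: S-F = 13 → N
  i= 3: R-A = 17 → R
  i= 4: D-I = 21 → V
  i= 5: M-N = 25 → Z
  i= 6: Z-R =  8 → I
  i= 7: C-U =  8 → I
  i= 8: Z-M = 13 → N
  i= 9: C-L = 17 → R
  i=10: M-R = 21 → V
  i=11: Y-Z = 25 → Z
  i=12: G-Y =  8 → I
  i=13: N-F =  8 → I
  i=14: Z-M = 13 → N
  i=15: X-G = 17 → R
  i=16: U-Z = 21 → V
  i=17: T-U = 25 → Z
  i=18: O-G =  8 → I
  i=19: J-B =  8 → I
  i=20: D-Q = 13 → N
  i=21: J-S = 17 → R
  i=22: S-X = 21 → V
  shifts repeat with period 6: IINRVZ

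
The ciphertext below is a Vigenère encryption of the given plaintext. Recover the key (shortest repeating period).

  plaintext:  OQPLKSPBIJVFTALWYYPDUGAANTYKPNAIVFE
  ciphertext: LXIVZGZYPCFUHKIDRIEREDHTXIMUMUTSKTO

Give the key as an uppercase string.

XHTKPOK

  i= 0: L-O = 23 → X
  i= 1: X-Q =  7 → H
  i= 2: I-P = 19 → T
  i= 3: V-L = 10 → K
  i= 4: Z-K = 15 → P
  i= 5: G-S = 14 → O
  i= 6: Z-P = 10 → K
  i= 7: Y-B = 23 → X
  i= 8: P-I =  7 → H
  i= 9: C-J = 19 → T
  i=10: F-V = 10 → K
  i=11: U-F = 15 → P
  i=12: H-T = 14 → O
  i=13: K-A = 10 → K
  i=14: I-L = 23 → X
  i=15: D-W =  7 → H
  i=16: R-Y = 19 → T
  i=17: I-Y = 10 → K
  i=18: E-P = 15 → P
  i=19: R-D = 14 → O
  i=20: E-U = 10 → K
  i=21: D-G = 23 → X
  i=22: H-A =  7 → H
  i=23: T-A = 19 → T
  i=24: X-N = 10 → K
  i=25: I-T = 15 → P
  i=26: M-Y = 14 → O
  i=27: U-K = 10 → K
  i=28: M-P = 23 → X
  i=29: U-N =  7 → H
  i=30: T-A = 19 → T
  i=31: S-I = 10 → K
  i=32: K-V = 15 → P
  i=33: T-F = 14 → O
  i=34: O-E = 10 → K
  shifts repeat with period 7: XHTKPOK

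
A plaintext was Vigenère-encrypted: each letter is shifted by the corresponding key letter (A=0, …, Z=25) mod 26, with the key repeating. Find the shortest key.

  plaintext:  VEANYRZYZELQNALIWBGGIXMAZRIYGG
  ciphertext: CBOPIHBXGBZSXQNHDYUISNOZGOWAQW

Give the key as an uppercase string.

HXOCKQCZ

  i= 0: C-V =  7 → H
  i= 1: B-E = 23 → X
  i= 2: O-A = 14 → O
  i= 3: P-N =  2 → C
  i= 4: I-Y = 10 → K
  i= 5: H-R = 16 → Q
  i= 6: B-Z =  2 → C
  i= 7: X-Y = 25 → Z
  i= 8: G-Z =  7 → H
  i= 9: B-E = 23 → X
  i=10: Z-L = 14 → O
  i=11: S-Q =  2 → C
  i=12: X-N = 10 → K
  i=13: Q-A = 16 → Q
  i=14: N-L =  2 → C
  i=15: H-I = 25 → Z
  i=16: D-W =  7 → H
  i=17: Y-B = 23 → X
  i=18: U-G = 14 → O
  i=19: I-G =  2 → C
  i=20: S-I = 10 → K
  i=21: N-X = 16 → Q
  i=22: O-M =  2 → C
  i=23: Z-A = 25 → Z
  i=24: G-Z =  7 → H
  i=25: O-R = 23 → X
  i=26: W-I = 14 → O
  i=27: A-Y =  2 → C
  i=28: Q-G = 10 → K
  i=29: W-G = 16 → Q
  shifts repeat with period 8: HXOCKQCZ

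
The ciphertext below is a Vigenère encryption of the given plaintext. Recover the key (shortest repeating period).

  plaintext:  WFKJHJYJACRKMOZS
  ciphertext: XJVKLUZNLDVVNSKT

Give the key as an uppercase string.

BEL

  i= 0: X-W =  1 → B
  i= 1: J-F =  4 → E
  i= 2: V-K = 11 → L
  i= 3: K-J =  1 → B
  i= 4: L-H =  4 → E
  i= 5: U-J = 11 → L
  i= 6: Z-Y =  1 → B
  i= 7: N-J =  4 → E
  i= 8: L-A = 11 → L
  i= 9: D-C =  1 → B
  i=10: V-R =  4 → E
  i=11: V-K = 11 → L
  i=12: N-M =  1 → B
  i=13: S-O =  4 → E
  i=14: K-Z = 11 → L
  i=15: T-S =  1 → B
  shifts repeat with period 3: BEL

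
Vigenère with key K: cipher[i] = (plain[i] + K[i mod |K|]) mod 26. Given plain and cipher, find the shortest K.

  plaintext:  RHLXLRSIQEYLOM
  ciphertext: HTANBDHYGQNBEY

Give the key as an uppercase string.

  i= 0: H-R = 16 → Q
  i= 1: T-H = 12 → M
  i= 2: A-L = 15 → P
  i= 3: N-X = 16 → Q
  i= 4: B-L = 16 → Q
  i= 5: D-R = 12 → M
  i= 6: H-S = 15 → P
  i= 7: Y-I = 16 → Q
  i= 8: G-Q = 16 → Q
  i= 9: Q-E = 12 → M
  i=10: N-Y = 15 → P
  i=11: B-L = 16 → Q
  i=12: E-O = 16 → Q
  i=13: Y-M = 12 → M
  shifts repeat with period 4: QMPQ

QMPQ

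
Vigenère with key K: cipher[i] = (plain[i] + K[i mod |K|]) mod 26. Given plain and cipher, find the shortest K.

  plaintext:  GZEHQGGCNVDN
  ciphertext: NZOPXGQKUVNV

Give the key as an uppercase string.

  i= 0: N-G =  7 → H
  i= 1: Z-Z =  0 → A
  i= 2: O-E = 10 → K
  i= 3: P-H =  8 → I
  i= 4: X-Q =  7 → H
  i= 5: G-G =  0 → A
  i= 6: Q-G = 10 → K
  i= 7: K-C =  8 → I
  i= 8: U-N =  7 → H
  i= 9: V-V =  0 → A
  i=10: N-D = 10 → K
  i=11: V-N =  8 → I
  shifts repeat with period 4: HAKI

HAKI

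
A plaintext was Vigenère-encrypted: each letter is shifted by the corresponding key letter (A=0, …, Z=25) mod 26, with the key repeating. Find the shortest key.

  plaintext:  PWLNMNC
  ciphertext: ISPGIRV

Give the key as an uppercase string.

TWE

  i= 0: I-P = 19 → T
  i= 1: S-W = 22 → W
  i= 2: P-L =  4 → E
  i= 3: G-N = 19 → T
  i= 4: I-M = 22 → W
  i= 5: R-N =  4 → E
  i= 6: V-C = 19 → T
  shifts repeat with period 3: TWE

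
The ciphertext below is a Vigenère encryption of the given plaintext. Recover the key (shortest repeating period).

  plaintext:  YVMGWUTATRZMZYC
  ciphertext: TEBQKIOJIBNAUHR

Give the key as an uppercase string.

VJPKOO

  i= 0: T-Y = 21 → V
  i= 1: E-V =  9 → J
  i= 2: B-M = 15 → P
  i= 3: Q-G = 10 → K
  i= 4: K-W = 14 → O
  i= 5: I-U = 14 → O
  i= 6: O-T = 21 → V
  i= 7: J-A =  9 → J
  i= 8: I-T = 15 → P
  i= 9: B-R = 10 → K
  i=10: N-Z = 14 → O
  i=11: A-M = 14 → O
  i=12: U-Z = 21 → V
  i=13: H-Y =  9 → J
  i=14: R-C = 15 → P
  shifts repeat with period 6: VJPKOO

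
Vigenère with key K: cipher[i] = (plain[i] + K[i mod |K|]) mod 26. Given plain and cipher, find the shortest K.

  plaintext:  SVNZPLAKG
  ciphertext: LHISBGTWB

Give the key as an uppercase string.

TMV

  i= 0: L-S = 19 → T
  i= 1: H-V = 12 → M
  i= 2: I-N = 21 → V
  i= 3: S-Z = 19 → T
  i= 4: B-P = 12 → M
  i= 5: G-L = 21 → V
  i= 6: T-A = 19 → T
  i= 7: W-K = 12 → M
  i= 8: B-G = 21 → V
  shifts repeat with period 3: TMV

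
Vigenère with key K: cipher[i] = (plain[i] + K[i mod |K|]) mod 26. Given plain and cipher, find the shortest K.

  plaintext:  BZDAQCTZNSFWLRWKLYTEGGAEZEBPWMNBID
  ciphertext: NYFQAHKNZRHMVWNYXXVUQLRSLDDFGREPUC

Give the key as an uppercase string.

MZCQKFRO

  i= 0: N-B = 12 → M
  i= 1: Y-Z = 25 → Z
  i= 2: F-D =  2 → C
  i= 3: Q-A = 16 → Q
  i= 4: A-Q = 10 → K
  i= 5: H-C =  5 → F
  i= 6: K-T = 17 → R
  i= 7: N-Z = 14 → O
  i= 8: Z-N = 12 → M
  i= 9: R-S = 25 → Z
  i=10: H-F =  2 → C
  i=11: M-W = 16 → Q
  i=12: V-L = 10 → K
  i=13: W-R =  5 → F
  i=14: N-W = 17 → R
  i=15: Y-K = 14 → O
  i=16: X-L = 12 → M
  i=17: X-Y = 25 → Z
  i=18: V-T =  2 → C
  i=19: U-E = 16 → Q
  i=20: Q-G = 10 → K
  i=21: L-G =  5 → F
  i=22: R-A = 17 → R
  i=23: S-E = 14 → O
  i=24: L-Z = 12 → M
  i=25: D-E = 25 → Z
  i=26: D-B =  2 → C
  i=27: F-P = 16 → Q
  i=28: G-W = 10 → K
  i=29: R-M =  5 → F
  i=30: E-N = 17 → R
  i=31: P-B = 14 → O
  i=32: U-I = 12 → M
  i=33: C-D = 25 → Z
  shifts repeat with period 8: MZCQKFRO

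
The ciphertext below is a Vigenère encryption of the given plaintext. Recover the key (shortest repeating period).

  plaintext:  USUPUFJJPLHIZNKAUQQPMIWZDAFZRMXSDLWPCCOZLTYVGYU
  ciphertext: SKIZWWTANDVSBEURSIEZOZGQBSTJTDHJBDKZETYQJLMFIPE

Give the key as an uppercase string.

  i= 0: S-U = 24 → Y
  i= 1: K-S = 18 → S
  i= 2: I-U = 14 → O
  i= 3: Z-P = 10 → K
  i= 4: W-U =  2 → C
  i= 5: W-F = 17 → R
  i= 6: T-J = 10 → K
  i= 7: A-J = 17 → R
  i= 8: N-P = 24 → Y
  i= 9: D-L = 18 → S
  i=10: V-H = 14 → O
  i=11: S-I = 10 → K
  i=12: B-Z =  2 → C
  i=13: E-N = 17 → R
  i=14: U-K = 10 → K
  i=15: R-A = 17 → R
  i=16: S-U = 24 → Y
  i=17: I-Q = 18 → S
  i=18: E-Q = 14 → O
  i=19: Z-P = 10 → K
  i=20: O-M =  2 → C
  i=21: Z-I = 17 → R
  i=22: G-W = 10 → K
  i=23: Q-Z = 17 → R
  i=24: B-D = 24 → Y
  i=25: S-A = 18 → S
  i=26: T-F = 14 → O
  i=27: J-Z = 10 → K
  i=28: T-R =  2 → C
  i=29: D-M = 17 → R
  i=30: H-X = 10 → K
  i=31: J-S = 17 → R
  i=32: B-D = 24 → Y
  i=33: D-L = 18 → S
  i=34: K-W = 14 → O
  i=35: Z-P = 10 → K
  i=36: E-C =  2 → C
  i=37: T-C = 17 → R
  i=38: Y-O = 10 → K
  i=39: Q-Z = 17 → R
  i=40: J-L = 24 → Y
  i=41: L-T = 18 → S
  i=42: M-Y = 14 → O
  i=43: F-V = 10 → K
  i=44: I-G =  2 → C
  i=45: P-Y = 17 → R
  i=46: E-U = 10 → K
  shifts repeat with period 8: YSOKCRKR

YSOKCRKR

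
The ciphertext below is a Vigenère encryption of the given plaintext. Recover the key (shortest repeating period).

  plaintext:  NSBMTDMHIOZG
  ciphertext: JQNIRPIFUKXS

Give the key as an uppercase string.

WYM

  i= 0: J-N = 22 → W
  i= 1: Q-S = 24 → Y
  i= 2: N-B = 12 → M
  i= 3: I-M = 22 → W
  i= 4: R-T = 24 → Y
  i= 5: P-D = 12 → M
  i= 6: I-M = 22 → W
  i= 7: F-H = 24 → Y
  i= 8: U-I = 12 → M
  i= 9: K-O = 22 → W
  i=10: X-Z = 24 → Y
  i=11: S-G = 12 → M
  shifts repeat with period 3: WYM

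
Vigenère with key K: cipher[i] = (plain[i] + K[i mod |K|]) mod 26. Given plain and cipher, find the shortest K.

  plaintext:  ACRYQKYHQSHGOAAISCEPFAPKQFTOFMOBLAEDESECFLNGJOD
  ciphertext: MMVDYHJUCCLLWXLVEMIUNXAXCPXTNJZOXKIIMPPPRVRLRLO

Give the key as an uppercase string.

  i= 0: M-A = 12 → M
  i= 1: M-C = 10 → K
  i= 2: V-R =  4 → E
  i= 3: D-Y =  5 → F
  i= 4: Y-Q =  8 → I
  i= 5: H-K = 23 → X
  i= 6: J-Y = 11 → L
  i= 7: U-H = 13 → N
  i= 8: C-Q = 12 → M
  i= 9: C-S = 10 → K
  i=10: L-H =  4 → E
  i=11: L-G =  5 → F
  i=12: W-O =  8 → I
  i=13: X-A = 23 → X
  i=14: L-A = 11 → L
  i=15: V-I = 13 → N
  i=16: E-S = 12 → M
  i=17: M-C = 10 → K
  i=18: I-E =  4 → E
  i=19: U-P =  5 → F
  i=20: N-F =  8 → I
  i=21: X-A = 23 → X
  i=22: A-P = 11 → L
  i=23: X-K = 13 → N
  i=24: C-Q = 12 → M
  i=25: P-F = 10 → K
  i=26: X-T =  4 → E
  i=27: T-O =  5 → F
  i=28: N-F =  8 → I
  i=29: J-M = 23 → X
  i=30: Z-O = 11 → L
  i=31: O-B = 13 → N
  i=32: X-L = 12 → M
  i=33: K-A = 10 → K
  i=34: I-E =  4 → E
  i=35: I-D =  5 → F
  i=36: M-E =  8 → I
  i=37: P-S = 23 → X
  i=38: P-E = 11 → L
  i=39: P-C = 13 → N
  i=40: R-F = 12 → M
  i=41: V-L = 10 → K
  i=42: R-N =  4 → E
  i=43: L-G =  5 → F
  i=44: R-J =  8 → I
  i=45: L-O = 23 → X
  i=46: O-D = 11 → L
  shifts repeat with period 8: MKEFIXLN

MKEFIXLN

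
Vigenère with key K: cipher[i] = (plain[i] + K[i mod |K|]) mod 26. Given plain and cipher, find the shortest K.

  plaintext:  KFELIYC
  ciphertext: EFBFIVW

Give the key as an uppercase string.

UAX

  i= 0: E-K = 20 → U
  i= 1: F-F =  0 → A
  i= 2: B-E = 23 → X
  i= 3: F-L = 20 → U
  i= 4: I-I =  0 → A
  i= 5: V-Y = 23 → X
  i= 6: W-C = 20 → U
  shifts repeat with period 3: UAX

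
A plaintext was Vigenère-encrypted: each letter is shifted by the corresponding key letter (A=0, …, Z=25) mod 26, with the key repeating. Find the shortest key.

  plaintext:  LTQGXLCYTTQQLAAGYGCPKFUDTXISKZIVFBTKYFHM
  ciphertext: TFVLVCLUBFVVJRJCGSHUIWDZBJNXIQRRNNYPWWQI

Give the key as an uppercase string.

IMFFYRJW

  i= 0: T-L =  8 → I
  i= 1: F-T = 12 → M
  i= 2: V-Q =  5 → F
  i= 3: L-G =  5 → F
  i= 4: V-X = 24 → Y
  i= 5: C-L = 17 → R
  i= 6: L-C =  9 → J
  i= 7: U-Y = 22 → W
  i= 8: B-T =  8 → I
  i= 9: F-T = 12 → M
  i=10: V-Q =  5 → F
  i=11: V-Q =  5 → F
  i=12: J-L = 24 → Y
  i=13: R-A = 17 → R
  i=14: J-A =  9 → J
  i=15: C-G = 22 → W
  i=16: G-Y =  8 → I
  i=17: S-G = 12 → M
  i=18: H-C =  5 → F
  i=19: U-P =  5 → F
  i=20: I-K = 24 → Y
  i=21: W-F = 17 → R
  i=22: D-U =  9 → J
  i=23: Z-D = 22 → W
  i=24: B-T =  8 → I
  i=25: J-X = 12 → M
  i=26: N-I =  5 → F
  i=27: X-S =  5 → F
  i=28: I-K = 24 → Y
  i=29: Q-Z = 17 → R
  i=30: R-I =  9 → J
  i=31: R-V = 22 → W
  i=32: N-F =  8 → I
  i=33: N-B = 12 → M
  i=34: Y-T =  5 → F
  i=35: P-K =  5 → F
  i=36: W-Y = 24 → Y
  i=37: W-F = 17 → R
  i=38: Q-H =  9 → J
  i=39: I-M = 22 → W
  shifts repeat with period 8: IMFFYRJW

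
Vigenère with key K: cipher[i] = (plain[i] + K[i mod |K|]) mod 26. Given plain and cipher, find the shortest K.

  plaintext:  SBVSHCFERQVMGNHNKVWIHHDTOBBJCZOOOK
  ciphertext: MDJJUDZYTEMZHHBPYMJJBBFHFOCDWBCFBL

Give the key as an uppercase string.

UCORNBU

  i= 0: M-S = 20 → U
  i= 1: D-B =  2 → C
  i= 2: J-V = 14 → O
  i= 3: J-S = 17 → R
  i= 4: U-H = 13 → N
  i= 5: D-C =  1 → B
  i= 6: Z-F = 20 → U
  i= 7: Y-E = 20 → U
  i= 8: T-R =  2 → C
  i= 9: E-Q = 14 → O
  i=10: M-V = 17 → R
  i=11: Z-M = 13 → N
  i=12: H-G =  1 → B
  i=13: H-N = 20 → U
  i=14: B-H = 20 → U
  i=15: P-N =  2 → C
  i=16: Y-K = 14 → O
  i=17: M-V = 17 → R
  i=18: J-W = 13 → N
  i=19: J-I =  1 → B
  i=20: B-H = 20 → U
  i=21: B-H = 20 → U
  i=22: F-D =  2 → C
  i=23: H-T = 14 → O
  i=24: F-O = 17 → R
  i=25: O-B = 13 → N
  i=26: C-B =  1 → B
  i=27: D-J = 20 → U
  i=28: W-C = 20 → U
  i=29: B-Z =  2 → C
  i=30: C-O = 14 → O
  i=31: F-O = 17 → R
  i=32: B-O = 13 → N
  i=33: L-K =  1 → B
  shifts repeat with period 7: UCORNBU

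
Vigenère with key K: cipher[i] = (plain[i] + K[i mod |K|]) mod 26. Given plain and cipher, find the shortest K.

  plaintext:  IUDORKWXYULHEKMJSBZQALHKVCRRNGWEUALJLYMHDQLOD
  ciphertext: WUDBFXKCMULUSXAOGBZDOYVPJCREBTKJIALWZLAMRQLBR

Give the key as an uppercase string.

  i= 0: W-I = 14 → O
  i= 1: U-U =  0 → A
  i= 2: D-D =  0 → A
  i= 3: B-O = 13 → N
  i= 4: F-R = 14 → O
  i= 5: X-K = 13 → N
  i= 6: K-W = 14 → O
  i= 7: C-X =  5 → F
  i= 8: M-Y = 14 → O
  i= 9: U-U =  0 → A
  i=10: L-L =  0 → A
  i=11: U-H = 13 → N
  i=12: S-E = 14 → O
  i=13: X-K = 13 → N
  i=14: A-M = 14 → O
  i=15: O-J =  5 → F
  i=16: G-S = 14 → O
  i=17: B-B =  0 → A
  i=18: Z-Z =  0 → A
  i=19: D-Q = 13 → N
  i=20: O-A = 14 → O
  i=21: Y-L = 13 → N
  i=22: V-H = 14 → O
  i=23: P-K =  5 → F
  i=24: J-V = 14 → O
  i=25: C-C =  0 → A
  i=26: R-R =  0 → A
  i=27: E-R = 13 → N
  i=28: B-N = 14 → O
  i=29: T-G = 13 → N
  i=30: K-W = 14 → O
  i=31: J-E =  5 → F
  i=32: I-U = 14 → O
  i=33: A-A =  0 → A
  i=34: L-L =  0 → A
  i=35: W-J = 13 → N
  i=36: Z-L = 14 → O
  i=37: L-Y = 13 → N
  i=38: A-M = 14 → O
  i=39: M-H =  5 → F
  i=40: R-D = 14 → O
  i=41: Q-Q =  0 → A
  i=42: L-L =  0 → A
  i=43: B-O = 13 → N
  i=44: R-D = 14 → O
  shifts repeat with period 8: OAANONOF

OAANONOF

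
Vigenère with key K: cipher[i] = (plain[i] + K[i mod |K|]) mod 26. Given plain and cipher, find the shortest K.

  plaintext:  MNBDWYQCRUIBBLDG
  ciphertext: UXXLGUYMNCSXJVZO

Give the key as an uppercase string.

IKW

  i= 0: U-M =  8 → I
  i= 1: X-N = 10 → K
  i= 2: X-B = 22 → W
  i= 3: L-D =  8 → I
  i= 4: G-W = 10 → K
  i= 5: U-Y = 22 → W
  i= 6: Y-Q =  8 → I
  i= 7: M-C = 10 → K
  i= 8: N-R = 22 → W
  i= 9: C-U =  8 → I
  i=10: S-I = 10 → K
  i=11: X-B = 22 → W
  i=12: J-B =  8 → I
  i=13: V-L = 10 → K
  i=14: Z-D = 22 → W
  i=15: O-G =  8 → I
  shifts repeat with period 3: IKW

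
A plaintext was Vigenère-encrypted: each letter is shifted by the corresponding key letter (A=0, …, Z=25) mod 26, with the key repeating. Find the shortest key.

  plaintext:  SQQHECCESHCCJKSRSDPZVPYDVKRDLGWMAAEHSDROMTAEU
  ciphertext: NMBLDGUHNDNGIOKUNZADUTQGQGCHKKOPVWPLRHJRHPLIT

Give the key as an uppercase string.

VWLEZESD

  i= 0: N-S = 21 → V
  i= 1: M-Q = 22 → W
  i= 2: B-Q = 11 → L
  i= 3: L-H =  4 → E
  i= 4: D-E = 25 → Z
  i= 5: G-C =  4 → E
  i= 6: U-C = 18 → S
  i= 7: H-E =  3 → D
  i= 8: N-S = 21 → V
  i= 9: D-H = 22 → W
  i=10: N-C = 11 → L
  i=11: G-C =  4 → E
  i=12: I-J = 25 → Z
  i=13: O-K =  4 → E
  i=14: K-S = 18 → S
  i=15: U-R =  3 → D
  i=16: N-S = 21 → V
  i=17: Z-D = 22 → W
  i=18: A-P = 11 → L
  i=19: D-Z =  4 → E
  i=20: U-V = 25 → Z
  i=21: T-P =  4 → E
  i=22: Q-Y = 18 → S
  i=23: G-D =  3 → D
  i=24: Q-V = 21 → V
  i=25: G-K = 22 → W
  i=26: C-R = 11 → L
  i=27: H-D =  4 → E
  i=28: K-L = 25 → Z
  i=29: K-G =  4 → E
  i=30: O-W = 18 → S
  i=31: P-M =  3 → D
  i=32: V-A = 21 → V
  i=33: W-A = 22 → W
  i=34: P-E = 11 → L
  i=35: L-H =  4 → E
  i=36: R-S = 25 → Z
  i=37: H-D =  4 → E
  i=38: J-R = 18 → S
  i=39: R-O =  3 → D
  i=40: H-M = 21 → V
  i=41: P-T = 22 → W
  i=42: L-A = 11 → L
  i=43: I-E =  4 → E
  i=44: T-U = 25 → Z
  shifts repeat with period 8: VWLEZESD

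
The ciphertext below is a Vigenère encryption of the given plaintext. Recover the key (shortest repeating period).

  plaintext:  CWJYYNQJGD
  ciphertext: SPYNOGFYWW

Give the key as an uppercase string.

  i= 0: S-C = 16 → Q
  i= 1: P-W = 19 → T
  i= 2: Y-J = 15 → P
  i= 3: N-Y = 15 → P
  i= 4: O-Y = 16 → Q
  i= 5: G-N = 19 → T
  i= 6: F-Q = 15 → P
  i= 7: Y-J = 15 → P
  i= 8: W-G = 16 → Q
  i= 9: W-D = 19 → T
  shifts repeat with period 4: QTPP

QTPP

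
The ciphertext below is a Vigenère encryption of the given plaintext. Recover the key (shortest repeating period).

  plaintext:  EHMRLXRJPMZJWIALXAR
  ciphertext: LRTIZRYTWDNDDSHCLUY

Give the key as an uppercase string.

HKHROU

  i= 0: L-E =  7 → H
  i= 1: R-H = 10 → K
  i= 2: T-M =  7 → H
  i= 3: I-R = 17 → R
  i= 4: Z-L = 14 → O
  i= 5: R-X = 20 → U
  i= 6: Y-R =  7 → H
  i= 7: T-J = 10 → K
  i= 8: W-P =  7 → H
  i= 9: D-M = 17 → R
  i=10: N-Z = 14 → O
  i=11: D-J = 20 → U
  i=12: D-W =  7 → H
  i=13: S-I = 10 → K
  i=14: H-A =  7 → H
  i=15: C-L = 17 → R
  i=16: L-X = 14 → O
  i=17: U-A = 20 → U
  i=18: Y-R =  7 → H
  shifts repeat with period 6: HKHROU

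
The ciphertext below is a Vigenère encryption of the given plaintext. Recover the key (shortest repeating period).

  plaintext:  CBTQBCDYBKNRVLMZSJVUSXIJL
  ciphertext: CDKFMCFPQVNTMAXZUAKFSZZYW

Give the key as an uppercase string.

  i= 0: C-C =  0 → A
  i= 1: D-B =  2 → C
  i= 2: K-T = 17 → R
  i= 3: F-Q = 15 → P
  i= 4: M-B = 11 → L
  i= 5: C-C =  0 → A
  i= 6: F-D =  2 → C
  i= 7: P-Y = 17 → R
  i= 8: Q-B = 15 → P
  i= 9: V-K = 11 → L
  i=10: N-N =  0 → A
  i=11: T-R =  2 → C
  i=12: M-V = 17 → R
  i=13: A-L = 15 → P
  i=14: X-M = 11 → L
  i=15: Z-Z =  0 → A
  i=16: U-S =  2 → C
  i=17: A-J = 17 → R
  i=18: K-V = 15 → P
  i=19: F-U = 11 → L
  i=20: S-S =  0 → A
  i=21: Z-X =  2 → C
  i=22: Z-I = 17 → R
  i=23: Y-J = 15 → P
  i=24: W-L = 11 → L
  shifts repeat with period 5: ACRPL

ACRPL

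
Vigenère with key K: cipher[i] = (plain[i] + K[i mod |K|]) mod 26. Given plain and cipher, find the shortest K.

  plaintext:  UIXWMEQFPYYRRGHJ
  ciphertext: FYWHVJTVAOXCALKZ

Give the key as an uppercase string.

LQZLJFDQ

  i= 0: F-U = 11 → L
  i= 1: Y-I = 16 → Q
  i= 2: W-X = 25 → Z
  i= 3: H-W = 11 → L
  i= 4: V-M =  9 → J
  i= 5: J-E =  5 → F
  i= 6: T-Q =  3 → D
  i= 7: V-F = 16 → Q
  i= 8: A-P = 11 → L
  i= 9: O-Y = 16 → Q
  i=10: X-Y = 25 → Z
  i=11: C-R = 11 → L
  i=12: A-R =  9 → J
  i=13: L-G =  5 → F
  i=14: K-H =  3 → D
  i=15: Z-J = 16 → Q
  shifts repeat with period 8: LQZLJFDQ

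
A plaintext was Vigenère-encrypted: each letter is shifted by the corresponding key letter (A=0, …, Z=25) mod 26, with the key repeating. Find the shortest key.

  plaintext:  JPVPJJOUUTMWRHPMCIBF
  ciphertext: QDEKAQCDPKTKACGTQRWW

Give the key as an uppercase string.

  i= 0: Q-J =  7 → H
  i= 1: D-P = 14 → O
  i= 2: E-V =  9 → J
  i= 3: K-P = 21 → V
  i= 4: A-J = 17 → R
  i= 5: Q-J =  7 → H
  i= 6: C-O = 14 → O
  i= 7: D-U =  9 → J
  i= 8: P-U = 21 → V
  i= 9: K-T = 17 → R
  i=10: T-M =  7 → H
  i=11: K-W = 14 → O
  i=12: A-R =  9 → J
  i=13: C-H = 21 → V
  i=14: G-P = 17 → R
  i=15: T-M =  7 → H
  i=16: Q-C = 14 → O
  i=17: R-I =  9 → J
  i=18: W-B = 21 → V
  i=19: W-F = 17 → R
  shifts repeat with period 5: HOJVR

HOJVR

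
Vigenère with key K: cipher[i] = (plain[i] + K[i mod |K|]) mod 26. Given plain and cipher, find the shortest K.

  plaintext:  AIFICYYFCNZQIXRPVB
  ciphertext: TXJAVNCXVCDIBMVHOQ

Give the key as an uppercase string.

TPES

  i= 0: T-A = 19 → T
  i= 1: X-I = 15 → P
  i= 2: J-F =  4 → E
  i= 3: A-I = 18 → S
  i= 4: V-C = 19 → T
  i= 5: N-Y = 15 → P
  i= 6: C-Y =  4 → E
  i= 7: X-F = 18 → S
  i= 8: V-C = 19 → T
  i= 9: C-N = 15 → P
  i=10: D-Z =  4 → E
  i=11: I-Q = 18 → S
  i=12: B-I = 19 → T
  i=13: M-X = 15 → P
  i=14: V-R =  4 → E
  i=15: H-P = 18 → S
  i=16: O-V = 19 → T
  i=17: Q-B = 15 → P
  shifts repeat with period 4: TPES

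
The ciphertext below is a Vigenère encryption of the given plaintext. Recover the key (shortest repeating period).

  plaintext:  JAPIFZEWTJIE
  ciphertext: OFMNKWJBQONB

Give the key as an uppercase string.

FFX

  i= 0: O-J =  5 → F
  i= 1: F-A =  5 → F
  i= 2: M-P = 23 → X
  i= 3: N-I =  5 → F
  i= 4: K-F =  5 → F
  i= 5: W-Z = 23 → X
  i= 6: J-E =  5 → F
  i= 7: B-W =  5 → F
  i= 8: Q-T = 23 → X
  i= 9: O-J =  5 → F
  i=10: N-I =  5 → F
  i=11: B-E = 23 → X
  shifts repeat with period 3: FFX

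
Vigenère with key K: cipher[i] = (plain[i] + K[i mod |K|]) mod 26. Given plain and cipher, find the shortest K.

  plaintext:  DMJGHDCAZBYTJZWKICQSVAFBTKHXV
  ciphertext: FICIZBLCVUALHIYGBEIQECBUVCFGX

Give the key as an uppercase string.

  i= 0: F-D =  2 → C
  i= 1: I-M = 22 → W
  i= 2: C-J = 19 → T
  i= 3: I-G =  2 → C
  i= 4: Z-H = 18 → S
  i= 5: B-D = 24 → Y
  i= 6: L-C =  9 → J
  i= 7: C-A =  2 → C
  i= 8: V-Z = 22 → W
  i= 9: U-B = 19 → T
  i=10: A-Y =  2 → C
  i=11: L-T = 18 → S
  i=12: H-J = 24 → Y
  i=13: I-Z =  9 → J
  i=14: Y-W =  2 → C
  i=15: G-K = 22 → W
  i=16: B-I = 19 → T
  i=17: E-C =  2 → C
  i=18: I-Q = 18 → S
  i=19: Q-S = 24 → Y
  i=20: E-V =  9 → J
  i=21: C-A =  2 → C
  i=22: B-F = 22 → W
  i=23: U-B = 19 → T
  i=24: V-T =  2 → C
  i=25: C-K = 18 → S
  i=26: F-H = 24 → Y
  i=27: G-X =  9 → J
  i=28: X-V =  2 → C
  shifts repeat with period 7: CWTCSYJ

CWTCSYJ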